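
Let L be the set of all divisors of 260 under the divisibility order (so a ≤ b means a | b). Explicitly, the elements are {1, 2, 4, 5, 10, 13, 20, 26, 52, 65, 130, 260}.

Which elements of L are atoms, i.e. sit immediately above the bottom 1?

The atoms are exactly the elements that cover 1: 13, 2, 5.

13, 2, 5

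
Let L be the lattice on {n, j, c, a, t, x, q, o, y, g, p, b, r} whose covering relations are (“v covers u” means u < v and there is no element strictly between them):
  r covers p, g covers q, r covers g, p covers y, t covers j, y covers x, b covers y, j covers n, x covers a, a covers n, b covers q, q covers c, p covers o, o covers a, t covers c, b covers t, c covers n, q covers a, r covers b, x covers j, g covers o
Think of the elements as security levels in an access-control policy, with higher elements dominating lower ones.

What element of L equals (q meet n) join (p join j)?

q ∧ n = n
p ∨ j = p
n ∨ p = p

p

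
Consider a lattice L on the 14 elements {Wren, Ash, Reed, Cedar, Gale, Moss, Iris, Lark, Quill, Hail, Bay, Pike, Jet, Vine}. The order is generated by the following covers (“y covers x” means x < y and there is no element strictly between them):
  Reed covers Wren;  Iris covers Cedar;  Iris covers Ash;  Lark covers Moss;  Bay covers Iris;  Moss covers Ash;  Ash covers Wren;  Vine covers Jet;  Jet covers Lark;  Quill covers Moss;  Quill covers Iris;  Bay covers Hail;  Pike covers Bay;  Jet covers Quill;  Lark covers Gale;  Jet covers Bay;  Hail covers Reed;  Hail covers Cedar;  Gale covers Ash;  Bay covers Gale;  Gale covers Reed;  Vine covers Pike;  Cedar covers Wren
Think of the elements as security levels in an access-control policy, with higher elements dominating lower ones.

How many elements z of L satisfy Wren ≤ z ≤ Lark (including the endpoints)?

The interval [Wren, Lark] = {Ash, Gale, Lark, Moss, Reed, Wren}, which has 6 elements.

6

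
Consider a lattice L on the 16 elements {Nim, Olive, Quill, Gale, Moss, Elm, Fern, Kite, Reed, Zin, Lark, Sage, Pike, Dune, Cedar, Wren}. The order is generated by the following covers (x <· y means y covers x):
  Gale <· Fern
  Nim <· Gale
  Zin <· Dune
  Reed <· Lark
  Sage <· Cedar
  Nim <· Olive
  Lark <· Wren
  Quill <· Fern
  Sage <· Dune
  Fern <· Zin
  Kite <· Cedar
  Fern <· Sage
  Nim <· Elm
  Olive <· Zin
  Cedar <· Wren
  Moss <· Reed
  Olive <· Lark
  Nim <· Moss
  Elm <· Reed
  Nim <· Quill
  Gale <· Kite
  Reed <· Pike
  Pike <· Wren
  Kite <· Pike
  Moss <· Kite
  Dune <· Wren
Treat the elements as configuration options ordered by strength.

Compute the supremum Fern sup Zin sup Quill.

Common upper bounds of {Fern, Zin, Quill}: Dune, Wren, Zin.
The least among these is Zin.

Zin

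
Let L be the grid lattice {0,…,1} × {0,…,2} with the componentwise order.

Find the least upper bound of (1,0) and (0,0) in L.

In a product of chains, the join is componentwise max, giving (1,0).

(1,0)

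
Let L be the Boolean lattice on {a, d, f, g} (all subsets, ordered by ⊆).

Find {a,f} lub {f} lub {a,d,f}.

{a,d,f}

Common upper bounds of {{a,f}, {f}, {a,d,f}}: {a,d,f,g}, {a,d,f}.
The least among these is {a,d,f}.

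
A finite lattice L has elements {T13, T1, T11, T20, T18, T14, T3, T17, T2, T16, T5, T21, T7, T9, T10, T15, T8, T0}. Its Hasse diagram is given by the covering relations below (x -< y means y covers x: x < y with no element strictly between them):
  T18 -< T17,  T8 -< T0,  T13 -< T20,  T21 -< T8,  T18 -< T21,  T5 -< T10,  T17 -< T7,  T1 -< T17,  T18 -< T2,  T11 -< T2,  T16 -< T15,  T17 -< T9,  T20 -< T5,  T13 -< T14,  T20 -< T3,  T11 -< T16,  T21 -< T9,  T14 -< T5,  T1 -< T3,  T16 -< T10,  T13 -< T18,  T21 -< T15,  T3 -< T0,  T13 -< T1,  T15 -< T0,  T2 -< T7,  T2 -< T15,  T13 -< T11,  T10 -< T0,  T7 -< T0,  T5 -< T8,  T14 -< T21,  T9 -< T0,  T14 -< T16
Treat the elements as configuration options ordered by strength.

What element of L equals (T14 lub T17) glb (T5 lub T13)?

T14 ∨ T17 = T9
T5 ∨ T13 = T5
T9 ∧ T5 = T14

T14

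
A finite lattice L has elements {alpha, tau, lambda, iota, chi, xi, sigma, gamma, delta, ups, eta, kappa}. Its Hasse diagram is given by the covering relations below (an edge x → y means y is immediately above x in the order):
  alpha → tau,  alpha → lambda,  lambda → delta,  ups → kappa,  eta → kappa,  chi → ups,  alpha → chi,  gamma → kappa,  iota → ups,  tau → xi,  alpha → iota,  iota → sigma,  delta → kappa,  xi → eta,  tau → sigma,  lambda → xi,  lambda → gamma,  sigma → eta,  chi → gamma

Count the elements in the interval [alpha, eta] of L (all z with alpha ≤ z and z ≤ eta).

7

The interval [alpha, eta] = {alpha, eta, iota, lambda, sigma, tau, xi}, which has 7 elements.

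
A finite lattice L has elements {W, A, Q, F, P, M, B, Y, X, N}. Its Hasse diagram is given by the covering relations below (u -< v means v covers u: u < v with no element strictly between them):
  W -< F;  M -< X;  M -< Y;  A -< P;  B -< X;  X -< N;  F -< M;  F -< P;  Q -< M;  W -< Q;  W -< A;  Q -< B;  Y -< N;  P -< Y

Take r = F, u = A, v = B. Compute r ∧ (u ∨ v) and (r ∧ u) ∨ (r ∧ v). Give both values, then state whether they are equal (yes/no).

u ∨ v = N, so r ∧ (u ∨ v) = F ∧ N = F.
r ∧ u = W and r ∧ v = W, so (r ∧ u) ∨ (r ∧ v) = W ∨ W = W.
Equal: no.

F; W; no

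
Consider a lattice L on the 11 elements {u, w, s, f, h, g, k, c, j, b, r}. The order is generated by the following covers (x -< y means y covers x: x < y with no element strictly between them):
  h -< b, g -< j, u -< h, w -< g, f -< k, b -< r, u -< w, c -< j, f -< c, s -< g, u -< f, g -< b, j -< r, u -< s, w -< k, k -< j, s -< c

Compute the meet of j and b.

g

Common lower bounds of {j, b}: g, s, u, w.
The greatest among these is g.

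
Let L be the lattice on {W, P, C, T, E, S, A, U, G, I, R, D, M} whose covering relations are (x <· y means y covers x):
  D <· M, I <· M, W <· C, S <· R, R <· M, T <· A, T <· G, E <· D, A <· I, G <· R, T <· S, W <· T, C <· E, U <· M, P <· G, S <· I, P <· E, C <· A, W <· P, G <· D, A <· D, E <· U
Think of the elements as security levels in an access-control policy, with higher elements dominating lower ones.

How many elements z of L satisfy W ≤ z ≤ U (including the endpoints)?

5

The interval [W, U] = {C, E, P, U, W}, which has 5 elements.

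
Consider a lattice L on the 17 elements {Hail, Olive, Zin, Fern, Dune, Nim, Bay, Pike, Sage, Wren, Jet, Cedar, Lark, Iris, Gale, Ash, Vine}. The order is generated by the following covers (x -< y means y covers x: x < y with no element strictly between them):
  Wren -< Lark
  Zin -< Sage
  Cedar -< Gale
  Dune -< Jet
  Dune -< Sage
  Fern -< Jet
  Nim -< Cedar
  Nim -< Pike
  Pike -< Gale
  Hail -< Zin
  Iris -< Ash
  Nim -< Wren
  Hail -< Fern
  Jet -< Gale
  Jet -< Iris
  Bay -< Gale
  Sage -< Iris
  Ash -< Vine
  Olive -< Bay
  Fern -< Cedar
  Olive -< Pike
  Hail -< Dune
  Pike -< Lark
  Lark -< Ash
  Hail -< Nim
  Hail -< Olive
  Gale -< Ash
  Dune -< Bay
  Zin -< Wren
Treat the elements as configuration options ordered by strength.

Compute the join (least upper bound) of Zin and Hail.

Common upper bounds of {Zin, Hail}: Ash, Iris, Lark, Sage, Vine, Wren, Zin.
The least among these is Zin.

Zin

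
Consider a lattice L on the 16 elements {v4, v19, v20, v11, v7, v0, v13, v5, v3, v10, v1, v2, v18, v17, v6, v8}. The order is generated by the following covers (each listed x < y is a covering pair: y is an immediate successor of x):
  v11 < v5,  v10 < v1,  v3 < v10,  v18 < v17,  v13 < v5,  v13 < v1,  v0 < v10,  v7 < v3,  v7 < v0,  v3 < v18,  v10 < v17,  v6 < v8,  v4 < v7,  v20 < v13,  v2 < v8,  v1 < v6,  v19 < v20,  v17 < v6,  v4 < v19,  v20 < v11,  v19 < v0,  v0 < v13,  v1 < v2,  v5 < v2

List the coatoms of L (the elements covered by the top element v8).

The coatoms are exactly the elements covered by v8: v2, v6.

v2, v6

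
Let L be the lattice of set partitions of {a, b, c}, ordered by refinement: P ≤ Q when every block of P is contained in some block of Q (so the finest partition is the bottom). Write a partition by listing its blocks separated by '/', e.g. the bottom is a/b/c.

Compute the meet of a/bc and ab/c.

The meet (common refinement) of a/bc and ab/c intersects blocks pairwise, giving a/b/c.

a/b/c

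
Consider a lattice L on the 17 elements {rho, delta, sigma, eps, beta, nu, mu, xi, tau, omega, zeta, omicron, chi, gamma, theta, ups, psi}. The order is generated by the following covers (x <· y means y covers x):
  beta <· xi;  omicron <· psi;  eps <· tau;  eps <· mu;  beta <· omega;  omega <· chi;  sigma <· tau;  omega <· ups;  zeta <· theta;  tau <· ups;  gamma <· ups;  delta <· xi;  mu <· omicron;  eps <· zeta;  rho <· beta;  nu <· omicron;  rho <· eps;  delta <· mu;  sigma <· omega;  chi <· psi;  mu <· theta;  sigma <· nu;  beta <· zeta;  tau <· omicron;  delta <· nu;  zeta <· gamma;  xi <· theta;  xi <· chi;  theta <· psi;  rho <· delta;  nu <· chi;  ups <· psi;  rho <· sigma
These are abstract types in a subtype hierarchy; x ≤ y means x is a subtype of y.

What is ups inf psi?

ups

Common lower bounds of {ups, psi}: beta, eps, gamma, omega, rho, sigma, tau, ups, zeta.
The greatest among these is ups.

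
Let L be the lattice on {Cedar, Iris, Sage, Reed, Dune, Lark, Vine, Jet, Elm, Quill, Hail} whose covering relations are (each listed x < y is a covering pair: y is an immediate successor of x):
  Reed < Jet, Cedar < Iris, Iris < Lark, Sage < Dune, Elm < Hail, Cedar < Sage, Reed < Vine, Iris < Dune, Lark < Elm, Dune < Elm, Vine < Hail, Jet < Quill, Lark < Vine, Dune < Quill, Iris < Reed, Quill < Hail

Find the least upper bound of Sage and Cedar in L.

Common upper bounds of {Sage, Cedar}: Dune, Elm, Hail, Quill, Sage.
The least among these is Sage.

Sage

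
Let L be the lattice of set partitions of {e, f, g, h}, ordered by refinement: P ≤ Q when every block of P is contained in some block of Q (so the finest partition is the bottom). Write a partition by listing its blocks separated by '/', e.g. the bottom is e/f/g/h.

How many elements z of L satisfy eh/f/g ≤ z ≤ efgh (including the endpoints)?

The interval [eh/f/g, efgh] = {efgh, efh/g, egh/f, eh/f/g, eh/fg}, which has 5 elements.

5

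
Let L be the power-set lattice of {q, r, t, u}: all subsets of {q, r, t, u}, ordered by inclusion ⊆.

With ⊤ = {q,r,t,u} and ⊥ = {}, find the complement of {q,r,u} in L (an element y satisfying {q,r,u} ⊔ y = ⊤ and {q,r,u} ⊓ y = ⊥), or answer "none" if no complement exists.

{t}

Need y with {q,r,u} ∨ y = {q,r,t,u} and {q,r,u} ∧ y = {}.
Checking each element gives: {t}.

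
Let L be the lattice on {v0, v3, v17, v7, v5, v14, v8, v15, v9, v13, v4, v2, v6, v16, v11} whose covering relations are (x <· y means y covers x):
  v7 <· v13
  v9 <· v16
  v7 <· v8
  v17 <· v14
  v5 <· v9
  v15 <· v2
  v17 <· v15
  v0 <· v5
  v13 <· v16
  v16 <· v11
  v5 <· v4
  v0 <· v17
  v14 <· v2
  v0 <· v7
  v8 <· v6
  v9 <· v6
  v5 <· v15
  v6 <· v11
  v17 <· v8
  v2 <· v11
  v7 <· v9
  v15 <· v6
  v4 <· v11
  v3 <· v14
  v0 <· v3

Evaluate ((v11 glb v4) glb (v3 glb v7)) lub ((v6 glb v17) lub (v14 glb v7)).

v11 ∧ v4 = v4
v3 ∧ v7 = v0
v4 ∧ v0 = v0
v6 ∧ v17 = v17
v14 ∧ v7 = v0
v17 ∨ v0 = v17
v0 ∨ v17 = v17

v17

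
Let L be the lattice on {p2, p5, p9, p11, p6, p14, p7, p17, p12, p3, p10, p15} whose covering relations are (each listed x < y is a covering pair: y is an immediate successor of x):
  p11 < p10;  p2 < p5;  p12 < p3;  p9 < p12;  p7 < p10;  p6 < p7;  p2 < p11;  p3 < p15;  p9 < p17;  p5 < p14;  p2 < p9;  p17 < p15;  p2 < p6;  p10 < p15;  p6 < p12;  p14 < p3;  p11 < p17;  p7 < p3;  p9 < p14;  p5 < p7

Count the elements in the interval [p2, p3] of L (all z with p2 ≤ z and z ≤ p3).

The interval [p2, p3] = {p12, p14, p2, p3, p5, p6, p7, p9}, which has 8 elements.

8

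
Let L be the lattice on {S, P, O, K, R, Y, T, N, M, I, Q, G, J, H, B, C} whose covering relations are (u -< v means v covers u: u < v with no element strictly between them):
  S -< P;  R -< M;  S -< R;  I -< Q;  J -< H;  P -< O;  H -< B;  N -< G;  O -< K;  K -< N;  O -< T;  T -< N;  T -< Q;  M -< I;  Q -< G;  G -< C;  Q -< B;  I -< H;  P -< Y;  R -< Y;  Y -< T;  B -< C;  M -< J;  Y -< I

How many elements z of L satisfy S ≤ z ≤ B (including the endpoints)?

12

The interval [S, B] = {B, H, I, J, M, O, P, Q, R, S, T, Y}, which has 12 elements.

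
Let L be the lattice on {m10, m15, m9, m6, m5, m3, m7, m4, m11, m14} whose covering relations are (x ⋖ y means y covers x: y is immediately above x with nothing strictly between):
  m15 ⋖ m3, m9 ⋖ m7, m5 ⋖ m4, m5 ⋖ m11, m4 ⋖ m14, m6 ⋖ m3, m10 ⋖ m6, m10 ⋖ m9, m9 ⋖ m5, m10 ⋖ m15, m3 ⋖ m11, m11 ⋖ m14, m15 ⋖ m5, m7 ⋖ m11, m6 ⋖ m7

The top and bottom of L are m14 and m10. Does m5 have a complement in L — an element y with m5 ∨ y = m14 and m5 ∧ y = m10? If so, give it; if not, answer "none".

For every candidate y, either m5 ∨ y ≠ m14 or m5 ∧ y ≠ m10; no complement exists.

none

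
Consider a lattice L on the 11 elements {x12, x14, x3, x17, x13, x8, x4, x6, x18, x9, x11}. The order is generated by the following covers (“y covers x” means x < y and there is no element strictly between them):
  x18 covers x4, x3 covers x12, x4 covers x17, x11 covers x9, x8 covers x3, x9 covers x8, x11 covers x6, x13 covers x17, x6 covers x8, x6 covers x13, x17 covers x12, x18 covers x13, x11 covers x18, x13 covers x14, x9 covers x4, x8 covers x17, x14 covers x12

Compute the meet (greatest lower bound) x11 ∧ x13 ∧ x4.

Common lower bounds of {x11, x13, x4}: x12, x17.
The greatest among these is x17.

x17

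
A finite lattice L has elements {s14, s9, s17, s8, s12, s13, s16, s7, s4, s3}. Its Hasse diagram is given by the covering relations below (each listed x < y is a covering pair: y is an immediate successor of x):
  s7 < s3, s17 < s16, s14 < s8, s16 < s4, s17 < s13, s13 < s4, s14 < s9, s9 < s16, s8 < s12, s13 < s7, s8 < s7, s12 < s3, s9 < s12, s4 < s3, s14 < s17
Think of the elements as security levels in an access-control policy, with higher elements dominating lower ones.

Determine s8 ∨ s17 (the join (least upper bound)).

Common upper bounds of {s8, s17}: s3, s7.
The least among these is s7.

s7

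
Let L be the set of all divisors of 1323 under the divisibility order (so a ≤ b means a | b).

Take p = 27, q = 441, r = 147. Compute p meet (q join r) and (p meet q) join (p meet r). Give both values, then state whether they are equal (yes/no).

9; 9; yes

q join r = 441, so p meet (q join r) = 27 meet 441 = 9.
p meet q = 9 and p meet r = 3, so (p meet q) join (p meet r) = 9 join 3 = 9.
Equal: yes.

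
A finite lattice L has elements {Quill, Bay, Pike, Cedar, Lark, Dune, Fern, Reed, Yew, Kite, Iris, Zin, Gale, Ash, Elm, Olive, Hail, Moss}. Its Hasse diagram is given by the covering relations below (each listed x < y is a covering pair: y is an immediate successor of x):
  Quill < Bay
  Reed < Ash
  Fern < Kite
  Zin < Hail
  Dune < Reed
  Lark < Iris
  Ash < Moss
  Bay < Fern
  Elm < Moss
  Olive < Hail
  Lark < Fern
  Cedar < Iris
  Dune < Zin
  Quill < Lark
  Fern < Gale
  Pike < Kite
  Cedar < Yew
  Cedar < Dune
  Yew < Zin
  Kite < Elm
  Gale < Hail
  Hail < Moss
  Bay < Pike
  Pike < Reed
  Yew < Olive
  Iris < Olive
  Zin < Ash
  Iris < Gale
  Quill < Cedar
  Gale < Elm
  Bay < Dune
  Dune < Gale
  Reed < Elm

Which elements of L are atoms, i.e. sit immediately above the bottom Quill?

The atoms are exactly the elements that cover Quill: Bay, Cedar, Lark.

Bay, Cedar, Lark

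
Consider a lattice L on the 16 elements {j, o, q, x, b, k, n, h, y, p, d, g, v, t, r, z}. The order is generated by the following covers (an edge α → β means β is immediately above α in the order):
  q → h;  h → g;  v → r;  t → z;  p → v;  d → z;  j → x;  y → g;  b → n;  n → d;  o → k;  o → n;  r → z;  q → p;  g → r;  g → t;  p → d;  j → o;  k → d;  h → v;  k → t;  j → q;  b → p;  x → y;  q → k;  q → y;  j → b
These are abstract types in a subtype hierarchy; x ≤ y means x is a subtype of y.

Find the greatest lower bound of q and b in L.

j

Common lower bounds of {q, b}: j.
The greatest among these is j.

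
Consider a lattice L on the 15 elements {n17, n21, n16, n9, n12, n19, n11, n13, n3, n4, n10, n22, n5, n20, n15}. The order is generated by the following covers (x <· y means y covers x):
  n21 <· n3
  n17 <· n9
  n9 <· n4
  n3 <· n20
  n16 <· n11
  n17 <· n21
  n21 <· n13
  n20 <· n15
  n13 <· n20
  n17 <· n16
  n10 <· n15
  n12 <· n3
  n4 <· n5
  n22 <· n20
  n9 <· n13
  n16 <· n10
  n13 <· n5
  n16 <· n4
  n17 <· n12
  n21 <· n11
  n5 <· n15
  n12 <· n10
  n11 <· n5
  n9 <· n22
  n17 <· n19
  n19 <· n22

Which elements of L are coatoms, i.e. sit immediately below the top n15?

The coatoms are exactly the elements covered by n15: n10, n20, n5.

n10, n20, n5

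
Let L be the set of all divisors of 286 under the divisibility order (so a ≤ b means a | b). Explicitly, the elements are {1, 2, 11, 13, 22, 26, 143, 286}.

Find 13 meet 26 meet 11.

In the divisibility order, the meet is the greatest common divisor: gcd(13, 26, 11) = 1.

1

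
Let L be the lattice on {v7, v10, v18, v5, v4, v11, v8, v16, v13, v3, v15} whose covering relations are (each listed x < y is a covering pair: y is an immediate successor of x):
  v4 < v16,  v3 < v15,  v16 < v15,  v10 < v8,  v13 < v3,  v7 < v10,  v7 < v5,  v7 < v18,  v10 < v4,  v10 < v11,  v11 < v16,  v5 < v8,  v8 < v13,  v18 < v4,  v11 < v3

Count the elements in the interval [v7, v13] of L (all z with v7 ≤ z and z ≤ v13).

The interval [v7, v13] = {v10, v13, v5, v7, v8}, which has 5 elements.

5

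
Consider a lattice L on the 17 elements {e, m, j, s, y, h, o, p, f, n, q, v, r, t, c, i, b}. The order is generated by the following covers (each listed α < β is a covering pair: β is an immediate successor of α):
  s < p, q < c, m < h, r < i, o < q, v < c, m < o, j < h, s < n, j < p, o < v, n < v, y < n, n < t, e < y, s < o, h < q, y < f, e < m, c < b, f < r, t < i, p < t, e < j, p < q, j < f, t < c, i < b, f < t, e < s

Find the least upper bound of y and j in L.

f

Common upper bounds of {y, j}: b, c, f, i, r, t.
The least among these is f.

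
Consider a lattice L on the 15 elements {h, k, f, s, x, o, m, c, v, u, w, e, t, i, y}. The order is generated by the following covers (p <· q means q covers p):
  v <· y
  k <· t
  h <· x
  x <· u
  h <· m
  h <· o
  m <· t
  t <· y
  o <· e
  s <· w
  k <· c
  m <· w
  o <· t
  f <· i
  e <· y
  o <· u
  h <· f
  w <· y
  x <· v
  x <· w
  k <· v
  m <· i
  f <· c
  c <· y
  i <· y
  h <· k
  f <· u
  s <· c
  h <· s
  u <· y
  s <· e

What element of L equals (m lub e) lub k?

y

m ∨ e = y
y ∨ k = y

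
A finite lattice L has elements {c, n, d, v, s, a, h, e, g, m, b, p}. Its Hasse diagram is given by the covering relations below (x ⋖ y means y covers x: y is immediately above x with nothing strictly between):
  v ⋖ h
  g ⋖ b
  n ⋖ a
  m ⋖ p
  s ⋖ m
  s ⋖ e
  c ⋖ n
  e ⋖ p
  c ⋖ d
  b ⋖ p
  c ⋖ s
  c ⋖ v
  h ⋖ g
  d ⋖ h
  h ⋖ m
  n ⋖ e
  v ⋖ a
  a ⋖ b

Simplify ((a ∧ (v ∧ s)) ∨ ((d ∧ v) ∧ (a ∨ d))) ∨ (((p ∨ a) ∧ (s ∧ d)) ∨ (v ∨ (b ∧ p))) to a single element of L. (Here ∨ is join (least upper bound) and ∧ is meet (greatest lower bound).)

b

v ∧ s = c
a ∧ c = c
d ∧ v = c
a ∨ d = b
c ∧ b = c
c ∨ c = c
p ∨ a = p
s ∧ d = c
p ∧ c = c
b ∧ p = b
v ∨ b = b
c ∨ b = b
c ∨ b = b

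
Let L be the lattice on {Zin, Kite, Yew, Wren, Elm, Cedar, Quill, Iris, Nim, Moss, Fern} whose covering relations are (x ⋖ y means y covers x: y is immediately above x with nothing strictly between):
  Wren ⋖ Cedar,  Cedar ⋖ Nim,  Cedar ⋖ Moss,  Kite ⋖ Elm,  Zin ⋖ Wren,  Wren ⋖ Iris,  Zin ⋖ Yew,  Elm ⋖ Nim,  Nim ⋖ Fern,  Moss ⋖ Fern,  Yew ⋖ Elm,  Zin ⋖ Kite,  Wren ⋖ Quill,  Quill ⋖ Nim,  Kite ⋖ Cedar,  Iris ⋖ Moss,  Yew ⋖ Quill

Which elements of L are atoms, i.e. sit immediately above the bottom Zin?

Kite, Wren, Yew

The atoms are exactly the elements that cover Zin: Kite, Wren, Yew.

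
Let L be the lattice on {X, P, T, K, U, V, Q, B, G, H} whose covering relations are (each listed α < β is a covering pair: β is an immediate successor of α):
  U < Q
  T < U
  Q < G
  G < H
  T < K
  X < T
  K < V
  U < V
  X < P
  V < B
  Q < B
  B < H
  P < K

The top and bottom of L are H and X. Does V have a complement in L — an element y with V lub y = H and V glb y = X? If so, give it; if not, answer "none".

For every candidate y, either V ∨ y ≠ H or V ∧ y ≠ X; no complement exists.

none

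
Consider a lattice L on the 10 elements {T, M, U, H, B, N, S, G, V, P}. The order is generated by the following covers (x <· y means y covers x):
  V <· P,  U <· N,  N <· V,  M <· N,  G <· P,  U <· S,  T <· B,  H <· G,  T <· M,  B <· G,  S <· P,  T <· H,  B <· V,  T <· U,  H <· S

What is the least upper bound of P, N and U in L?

P

Common upper bounds of {P, N, U}: P.
The least among these is P.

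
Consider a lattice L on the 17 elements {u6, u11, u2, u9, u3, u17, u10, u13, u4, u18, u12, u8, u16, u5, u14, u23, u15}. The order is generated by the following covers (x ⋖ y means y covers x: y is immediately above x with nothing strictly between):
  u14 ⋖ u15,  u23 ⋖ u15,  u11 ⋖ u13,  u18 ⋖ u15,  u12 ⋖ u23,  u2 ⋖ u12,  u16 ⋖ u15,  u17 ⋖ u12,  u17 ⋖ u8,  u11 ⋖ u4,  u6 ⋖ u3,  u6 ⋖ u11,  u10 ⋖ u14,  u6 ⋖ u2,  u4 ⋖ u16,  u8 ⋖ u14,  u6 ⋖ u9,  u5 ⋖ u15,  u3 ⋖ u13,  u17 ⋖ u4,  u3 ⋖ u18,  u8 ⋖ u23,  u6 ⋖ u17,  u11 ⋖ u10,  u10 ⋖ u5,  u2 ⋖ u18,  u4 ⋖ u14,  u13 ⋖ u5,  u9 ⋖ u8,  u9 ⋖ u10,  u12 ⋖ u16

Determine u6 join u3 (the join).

u3

Common upper bounds of {u6, u3}: u13, u15, u18, u3, u5.
The least among these is u3.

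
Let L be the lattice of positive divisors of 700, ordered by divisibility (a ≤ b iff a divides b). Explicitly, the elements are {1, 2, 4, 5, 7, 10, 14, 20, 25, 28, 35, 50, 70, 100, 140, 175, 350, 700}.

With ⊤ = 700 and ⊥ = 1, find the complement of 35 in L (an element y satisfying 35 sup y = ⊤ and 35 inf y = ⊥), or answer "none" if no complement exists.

For every candidate y, either 35 ∨ y ≠ 700 or 35 ∧ y ≠ 1; no complement exists.

none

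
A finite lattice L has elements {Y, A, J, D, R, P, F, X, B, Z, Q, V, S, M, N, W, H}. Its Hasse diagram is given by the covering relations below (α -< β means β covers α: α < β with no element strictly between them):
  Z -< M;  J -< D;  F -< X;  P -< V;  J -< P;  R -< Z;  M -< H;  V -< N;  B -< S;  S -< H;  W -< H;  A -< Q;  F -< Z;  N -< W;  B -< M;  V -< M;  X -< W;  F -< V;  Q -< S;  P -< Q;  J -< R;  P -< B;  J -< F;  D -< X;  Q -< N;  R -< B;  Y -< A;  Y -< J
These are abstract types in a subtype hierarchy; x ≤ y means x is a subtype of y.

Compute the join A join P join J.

Q

Common upper bounds of {A, P, J}: H, N, Q, S, W.
The least among these is Q.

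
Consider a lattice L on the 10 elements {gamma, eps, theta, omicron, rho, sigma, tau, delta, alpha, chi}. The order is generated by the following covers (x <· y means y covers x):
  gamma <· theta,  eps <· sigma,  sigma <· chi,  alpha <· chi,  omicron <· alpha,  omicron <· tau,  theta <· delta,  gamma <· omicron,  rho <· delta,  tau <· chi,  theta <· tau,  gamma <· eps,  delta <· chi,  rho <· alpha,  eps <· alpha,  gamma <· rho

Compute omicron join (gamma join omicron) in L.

gamma ∨ omicron = omicron
omicron ∨ omicron = omicron

omicron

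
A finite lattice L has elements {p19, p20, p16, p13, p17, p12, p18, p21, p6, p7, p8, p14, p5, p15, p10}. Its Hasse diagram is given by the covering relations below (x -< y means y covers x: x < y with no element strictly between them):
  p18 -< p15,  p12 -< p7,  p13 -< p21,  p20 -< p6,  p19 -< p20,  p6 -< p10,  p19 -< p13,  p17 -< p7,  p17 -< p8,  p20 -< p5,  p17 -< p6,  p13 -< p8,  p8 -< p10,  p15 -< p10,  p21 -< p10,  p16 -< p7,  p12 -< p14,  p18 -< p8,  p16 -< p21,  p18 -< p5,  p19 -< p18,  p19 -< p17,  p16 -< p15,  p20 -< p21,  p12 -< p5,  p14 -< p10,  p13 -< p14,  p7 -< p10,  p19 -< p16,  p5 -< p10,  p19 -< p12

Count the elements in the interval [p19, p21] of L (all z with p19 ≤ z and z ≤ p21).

The interval [p19, p21] = {p13, p16, p19, p20, p21}, which has 5 elements.

5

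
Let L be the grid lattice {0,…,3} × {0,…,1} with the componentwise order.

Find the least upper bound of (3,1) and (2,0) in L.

(3,1)

Common upper bounds of {(3,1), (2,0)}: (3,1).
The least among these is (3,1).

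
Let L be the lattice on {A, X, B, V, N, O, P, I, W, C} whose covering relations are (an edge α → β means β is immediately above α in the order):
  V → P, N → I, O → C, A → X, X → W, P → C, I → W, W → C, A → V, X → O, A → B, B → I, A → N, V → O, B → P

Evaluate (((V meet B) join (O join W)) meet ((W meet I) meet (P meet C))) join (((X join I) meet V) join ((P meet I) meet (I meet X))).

V ∧ B = A
O ∨ W = C
A ∨ C = C
W ∧ I = I
P ∧ C = P
I ∧ P = B
C ∧ B = B
X ∨ I = W
W ∧ V = A
P ∧ I = B
I ∧ X = A
B ∧ A = A
A ∨ A = A
B ∨ A = B

B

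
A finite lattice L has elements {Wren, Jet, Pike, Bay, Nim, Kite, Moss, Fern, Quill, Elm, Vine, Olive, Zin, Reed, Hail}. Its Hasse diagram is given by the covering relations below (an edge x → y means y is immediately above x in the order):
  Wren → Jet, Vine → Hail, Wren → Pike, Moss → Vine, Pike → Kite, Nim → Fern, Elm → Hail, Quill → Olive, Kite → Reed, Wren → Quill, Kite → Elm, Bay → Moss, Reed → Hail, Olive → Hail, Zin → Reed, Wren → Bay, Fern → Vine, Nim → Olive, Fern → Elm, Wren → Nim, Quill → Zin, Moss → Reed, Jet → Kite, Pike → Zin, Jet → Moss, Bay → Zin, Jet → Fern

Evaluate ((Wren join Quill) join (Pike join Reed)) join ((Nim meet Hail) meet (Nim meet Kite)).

Reed

Wren ∨ Quill = Quill
Pike ∨ Reed = Reed
Quill ∨ Reed = Reed
Nim ∧ Hail = Nim
Nim ∧ Kite = Wren
Nim ∧ Wren = Wren
Reed ∨ Wren = Reed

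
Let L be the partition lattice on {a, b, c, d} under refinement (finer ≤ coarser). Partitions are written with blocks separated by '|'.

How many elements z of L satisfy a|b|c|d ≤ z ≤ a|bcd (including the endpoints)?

The interval [a|b|c|d, a|bcd] = {a|bcd, a|bc|d, a|bd|c, a|b|cd, a|b|c|d}, which has 5 elements.

5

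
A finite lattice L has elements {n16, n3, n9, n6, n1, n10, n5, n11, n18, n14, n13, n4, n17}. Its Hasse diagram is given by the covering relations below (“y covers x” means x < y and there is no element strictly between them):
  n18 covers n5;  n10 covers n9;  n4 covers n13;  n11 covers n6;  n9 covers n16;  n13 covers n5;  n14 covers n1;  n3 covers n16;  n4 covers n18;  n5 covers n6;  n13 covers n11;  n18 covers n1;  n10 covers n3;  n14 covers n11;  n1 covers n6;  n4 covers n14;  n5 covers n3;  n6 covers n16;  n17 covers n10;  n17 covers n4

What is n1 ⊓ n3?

Common lower bounds of {n1, n3}: n16.
The greatest among these is n16.

n16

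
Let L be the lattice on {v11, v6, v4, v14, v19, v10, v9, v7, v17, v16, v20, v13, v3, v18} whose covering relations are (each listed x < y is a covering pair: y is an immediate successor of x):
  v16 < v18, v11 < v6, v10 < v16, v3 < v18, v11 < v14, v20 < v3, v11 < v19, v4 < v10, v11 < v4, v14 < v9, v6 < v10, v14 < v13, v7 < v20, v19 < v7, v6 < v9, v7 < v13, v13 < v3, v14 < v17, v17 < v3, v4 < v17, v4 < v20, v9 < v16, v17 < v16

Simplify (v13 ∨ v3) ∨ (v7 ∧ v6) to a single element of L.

v13 ∨ v3 = v3
v7 ∧ v6 = v11
v3 ∨ v11 = v3

v3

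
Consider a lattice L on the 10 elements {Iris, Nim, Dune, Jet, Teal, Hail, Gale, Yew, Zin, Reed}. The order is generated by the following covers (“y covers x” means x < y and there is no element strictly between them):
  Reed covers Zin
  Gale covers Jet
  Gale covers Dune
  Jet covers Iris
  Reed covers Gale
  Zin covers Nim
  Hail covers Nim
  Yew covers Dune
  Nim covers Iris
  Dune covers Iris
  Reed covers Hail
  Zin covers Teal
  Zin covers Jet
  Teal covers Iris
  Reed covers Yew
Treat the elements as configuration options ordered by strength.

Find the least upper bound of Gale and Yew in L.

Reed

Common upper bounds of {Gale, Yew}: Reed.
The least among these is Reed.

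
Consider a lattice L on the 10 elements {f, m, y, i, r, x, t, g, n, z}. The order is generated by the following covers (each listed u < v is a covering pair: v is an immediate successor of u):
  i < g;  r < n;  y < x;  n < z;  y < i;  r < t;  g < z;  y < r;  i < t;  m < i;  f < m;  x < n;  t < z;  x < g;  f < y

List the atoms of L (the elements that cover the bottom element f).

m, y

The atoms are exactly the elements that cover f: m, y.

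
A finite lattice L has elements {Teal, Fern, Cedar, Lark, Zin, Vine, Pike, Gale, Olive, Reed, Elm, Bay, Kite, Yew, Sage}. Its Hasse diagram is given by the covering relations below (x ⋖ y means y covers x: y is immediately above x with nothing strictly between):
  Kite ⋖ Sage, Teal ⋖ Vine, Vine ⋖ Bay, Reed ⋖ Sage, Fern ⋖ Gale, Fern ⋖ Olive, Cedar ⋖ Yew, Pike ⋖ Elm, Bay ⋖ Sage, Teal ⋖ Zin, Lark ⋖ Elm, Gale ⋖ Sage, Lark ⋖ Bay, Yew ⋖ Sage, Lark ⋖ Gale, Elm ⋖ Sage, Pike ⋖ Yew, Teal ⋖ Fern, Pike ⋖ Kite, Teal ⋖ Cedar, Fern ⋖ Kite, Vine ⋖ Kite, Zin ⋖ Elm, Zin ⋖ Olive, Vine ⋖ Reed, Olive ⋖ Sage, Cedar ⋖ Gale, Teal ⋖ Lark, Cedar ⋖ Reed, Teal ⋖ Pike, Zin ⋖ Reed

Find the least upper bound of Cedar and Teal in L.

Common upper bounds of {Cedar, Teal}: Cedar, Gale, Reed, Sage, Yew.
The least among these is Cedar.

Cedar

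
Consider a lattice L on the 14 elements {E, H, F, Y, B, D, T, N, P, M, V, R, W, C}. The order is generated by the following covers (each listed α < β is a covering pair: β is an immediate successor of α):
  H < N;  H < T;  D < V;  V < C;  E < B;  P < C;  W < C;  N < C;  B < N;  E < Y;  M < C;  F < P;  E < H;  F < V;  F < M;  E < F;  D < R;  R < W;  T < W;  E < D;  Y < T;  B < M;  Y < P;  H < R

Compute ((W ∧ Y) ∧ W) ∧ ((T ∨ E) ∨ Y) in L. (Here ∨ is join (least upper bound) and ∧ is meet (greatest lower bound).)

Y

W ∧ Y = Y
Y ∧ W = Y
T ∨ E = T
T ∨ Y = T
Y ∧ T = Y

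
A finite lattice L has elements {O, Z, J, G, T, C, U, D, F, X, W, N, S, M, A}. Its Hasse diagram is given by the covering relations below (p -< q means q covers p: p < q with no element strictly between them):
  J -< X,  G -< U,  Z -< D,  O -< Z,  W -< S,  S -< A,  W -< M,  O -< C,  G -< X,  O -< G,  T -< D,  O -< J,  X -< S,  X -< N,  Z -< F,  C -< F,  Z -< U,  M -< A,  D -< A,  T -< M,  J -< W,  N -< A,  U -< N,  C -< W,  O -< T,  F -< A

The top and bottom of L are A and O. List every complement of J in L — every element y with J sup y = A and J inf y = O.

D, F

Need y with J ∨ y = A and J ∧ y = O.
Checking each element gives: D, F.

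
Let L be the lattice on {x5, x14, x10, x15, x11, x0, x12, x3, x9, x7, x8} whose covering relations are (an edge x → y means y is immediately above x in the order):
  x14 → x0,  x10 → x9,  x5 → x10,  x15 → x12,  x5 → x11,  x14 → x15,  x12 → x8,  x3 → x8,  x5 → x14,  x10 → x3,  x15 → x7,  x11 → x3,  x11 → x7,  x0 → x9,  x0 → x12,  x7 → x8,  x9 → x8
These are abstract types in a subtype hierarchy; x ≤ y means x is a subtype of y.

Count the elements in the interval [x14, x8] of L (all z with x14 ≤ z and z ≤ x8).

The interval [x14, x8] = {x0, x12, x14, x15, x7, x8, x9}, which has 7 elements.

7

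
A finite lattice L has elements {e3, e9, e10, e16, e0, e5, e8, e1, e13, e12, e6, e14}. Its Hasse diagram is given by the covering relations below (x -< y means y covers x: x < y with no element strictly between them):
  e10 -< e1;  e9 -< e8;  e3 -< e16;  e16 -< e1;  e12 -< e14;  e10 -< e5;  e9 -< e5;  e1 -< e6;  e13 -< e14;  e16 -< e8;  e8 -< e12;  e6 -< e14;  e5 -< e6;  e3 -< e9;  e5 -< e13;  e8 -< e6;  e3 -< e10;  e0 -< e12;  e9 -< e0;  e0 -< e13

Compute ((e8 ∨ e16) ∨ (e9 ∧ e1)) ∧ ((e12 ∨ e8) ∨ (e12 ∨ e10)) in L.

e8

e8 ∨ e16 = e8
e9 ∧ e1 = e3
e8 ∨ e3 = e8
e12 ∨ e8 = e12
e12 ∨ e10 = e14
e12 ∨ e14 = e14
e8 ∧ e14 = e8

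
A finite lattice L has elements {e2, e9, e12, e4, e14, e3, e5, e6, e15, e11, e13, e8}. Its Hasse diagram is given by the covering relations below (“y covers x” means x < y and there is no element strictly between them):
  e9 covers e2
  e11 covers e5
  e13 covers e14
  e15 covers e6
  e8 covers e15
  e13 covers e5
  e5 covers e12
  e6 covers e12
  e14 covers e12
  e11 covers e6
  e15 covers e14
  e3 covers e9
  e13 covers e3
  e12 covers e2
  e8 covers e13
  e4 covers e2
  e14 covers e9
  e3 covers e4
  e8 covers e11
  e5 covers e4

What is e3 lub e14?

Common upper bounds of {e3, e14}: e13, e8.
The least among these is e13.

e13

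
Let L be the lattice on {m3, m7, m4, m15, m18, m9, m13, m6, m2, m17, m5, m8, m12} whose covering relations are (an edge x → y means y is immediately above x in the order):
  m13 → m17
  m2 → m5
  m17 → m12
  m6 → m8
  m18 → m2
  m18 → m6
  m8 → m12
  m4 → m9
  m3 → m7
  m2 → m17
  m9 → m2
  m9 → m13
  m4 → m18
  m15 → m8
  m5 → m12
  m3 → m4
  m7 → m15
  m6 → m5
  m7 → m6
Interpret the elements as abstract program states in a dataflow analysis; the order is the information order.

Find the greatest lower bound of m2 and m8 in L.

Common lower bounds of {m2, m8}: m18, m3, m4.
The greatest among these is m18.

m18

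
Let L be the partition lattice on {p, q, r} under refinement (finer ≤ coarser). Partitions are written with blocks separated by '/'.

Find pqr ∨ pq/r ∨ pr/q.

pqr

The join of pqr, pq/r, pr/q merges any blocks that overlap across the partitions, giving pqr.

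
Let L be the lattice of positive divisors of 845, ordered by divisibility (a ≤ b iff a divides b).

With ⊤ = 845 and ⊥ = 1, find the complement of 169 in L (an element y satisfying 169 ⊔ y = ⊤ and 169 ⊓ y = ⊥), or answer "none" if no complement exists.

Need y with 169 ∨ y = 845 and 169 ∧ y = 1.
Checking each element gives: 5.

5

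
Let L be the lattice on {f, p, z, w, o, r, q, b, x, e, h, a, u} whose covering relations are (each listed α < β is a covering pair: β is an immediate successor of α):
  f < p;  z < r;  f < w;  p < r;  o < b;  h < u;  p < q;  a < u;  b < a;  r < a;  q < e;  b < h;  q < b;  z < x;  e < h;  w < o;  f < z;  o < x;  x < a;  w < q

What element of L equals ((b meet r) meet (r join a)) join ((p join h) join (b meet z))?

b ∧ r = p
r ∨ a = a
p ∧ a = p
p ∨ h = h
b ∧ z = f
h ∨ f = h
p ∨ h = h

h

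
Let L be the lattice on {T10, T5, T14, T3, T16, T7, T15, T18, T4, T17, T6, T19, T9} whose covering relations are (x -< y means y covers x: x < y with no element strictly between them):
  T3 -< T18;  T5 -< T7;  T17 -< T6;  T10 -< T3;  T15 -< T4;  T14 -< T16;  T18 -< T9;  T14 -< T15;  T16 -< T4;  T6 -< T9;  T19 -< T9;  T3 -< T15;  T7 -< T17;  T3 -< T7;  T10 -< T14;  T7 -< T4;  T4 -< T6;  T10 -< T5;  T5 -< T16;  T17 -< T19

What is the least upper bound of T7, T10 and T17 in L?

T17

Common upper bounds of {T7, T10, T17}: T17, T19, T6, T9.
The least among these is T17.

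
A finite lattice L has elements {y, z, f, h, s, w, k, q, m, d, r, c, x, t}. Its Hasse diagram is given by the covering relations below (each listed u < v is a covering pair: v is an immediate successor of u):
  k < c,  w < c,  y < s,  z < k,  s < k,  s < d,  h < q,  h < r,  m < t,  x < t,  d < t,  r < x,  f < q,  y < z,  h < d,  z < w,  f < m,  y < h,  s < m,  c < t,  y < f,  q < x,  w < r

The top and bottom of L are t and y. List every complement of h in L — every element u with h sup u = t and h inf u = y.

Need u with h ∨ u = t and h ∧ u = y.
Checking each element gives: c, k, m.

c, k, m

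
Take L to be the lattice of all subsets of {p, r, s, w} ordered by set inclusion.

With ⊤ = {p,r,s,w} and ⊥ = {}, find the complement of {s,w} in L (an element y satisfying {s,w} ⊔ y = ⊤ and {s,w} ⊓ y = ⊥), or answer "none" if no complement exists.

Need y with {s,w} ∨ y = {p,r,s,w} and {s,w} ∧ y = {}.
Checking each element gives: {p,r}.

{p,r}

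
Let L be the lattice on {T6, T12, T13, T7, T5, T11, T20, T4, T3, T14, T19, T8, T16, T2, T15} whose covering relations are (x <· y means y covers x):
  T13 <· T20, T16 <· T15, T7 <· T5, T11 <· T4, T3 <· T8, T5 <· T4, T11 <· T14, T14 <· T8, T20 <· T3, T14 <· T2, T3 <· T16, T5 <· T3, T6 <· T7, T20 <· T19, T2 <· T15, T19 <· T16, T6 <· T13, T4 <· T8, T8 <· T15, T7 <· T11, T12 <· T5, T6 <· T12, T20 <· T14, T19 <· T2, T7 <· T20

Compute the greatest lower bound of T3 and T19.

T20

Common lower bounds of {T3, T19}: T13, T20, T6, T7.
The greatest among these is T20.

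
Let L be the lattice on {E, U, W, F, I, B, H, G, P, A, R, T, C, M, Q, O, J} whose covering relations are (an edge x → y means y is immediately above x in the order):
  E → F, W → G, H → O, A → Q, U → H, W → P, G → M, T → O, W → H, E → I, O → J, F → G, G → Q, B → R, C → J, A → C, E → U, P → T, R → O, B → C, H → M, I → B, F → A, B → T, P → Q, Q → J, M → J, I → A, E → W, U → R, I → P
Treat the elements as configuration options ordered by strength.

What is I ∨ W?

P

Common upper bounds of {I, W}: J, O, P, Q, T.
The least among these is P.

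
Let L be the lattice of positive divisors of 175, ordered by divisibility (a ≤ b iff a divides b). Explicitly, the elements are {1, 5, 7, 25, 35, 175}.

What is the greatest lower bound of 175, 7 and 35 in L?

7

Common lower bounds of {175, 7, 35}: 1, 7.
The greatest among these is 7.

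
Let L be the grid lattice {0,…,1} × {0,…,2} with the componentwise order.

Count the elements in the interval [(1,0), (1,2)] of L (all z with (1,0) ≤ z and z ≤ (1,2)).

3

The interval [(1,0), (1,2)] = {(1,0), (1,1), (1,2)}, which has 3 elements.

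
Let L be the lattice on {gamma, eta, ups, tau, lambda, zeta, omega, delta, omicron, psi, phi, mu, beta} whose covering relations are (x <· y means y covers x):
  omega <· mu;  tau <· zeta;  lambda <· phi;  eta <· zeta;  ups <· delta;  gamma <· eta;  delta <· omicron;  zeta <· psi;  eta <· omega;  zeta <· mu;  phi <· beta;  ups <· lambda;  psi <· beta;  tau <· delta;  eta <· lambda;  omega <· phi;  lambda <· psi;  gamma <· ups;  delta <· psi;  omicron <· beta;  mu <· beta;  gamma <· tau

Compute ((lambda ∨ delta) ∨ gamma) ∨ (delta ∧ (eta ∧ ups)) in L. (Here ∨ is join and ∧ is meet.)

lambda ∨ delta = psi
psi ∨ gamma = psi
eta ∧ ups = gamma
delta ∧ gamma = gamma
psi ∨ gamma = psi

psi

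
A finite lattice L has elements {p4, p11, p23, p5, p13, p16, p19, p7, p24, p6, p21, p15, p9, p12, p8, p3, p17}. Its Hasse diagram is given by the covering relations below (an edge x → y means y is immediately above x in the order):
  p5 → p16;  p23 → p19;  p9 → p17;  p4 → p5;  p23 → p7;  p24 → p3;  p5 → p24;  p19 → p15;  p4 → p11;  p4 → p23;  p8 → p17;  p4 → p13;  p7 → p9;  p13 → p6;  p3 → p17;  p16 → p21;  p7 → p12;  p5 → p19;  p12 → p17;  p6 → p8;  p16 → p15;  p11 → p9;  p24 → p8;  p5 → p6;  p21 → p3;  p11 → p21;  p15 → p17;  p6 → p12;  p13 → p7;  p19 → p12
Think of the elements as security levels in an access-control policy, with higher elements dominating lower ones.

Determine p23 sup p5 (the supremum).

p19

Common upper bounds of {p23, p5}: p12, p15, p17, p19.
The least among these is p19.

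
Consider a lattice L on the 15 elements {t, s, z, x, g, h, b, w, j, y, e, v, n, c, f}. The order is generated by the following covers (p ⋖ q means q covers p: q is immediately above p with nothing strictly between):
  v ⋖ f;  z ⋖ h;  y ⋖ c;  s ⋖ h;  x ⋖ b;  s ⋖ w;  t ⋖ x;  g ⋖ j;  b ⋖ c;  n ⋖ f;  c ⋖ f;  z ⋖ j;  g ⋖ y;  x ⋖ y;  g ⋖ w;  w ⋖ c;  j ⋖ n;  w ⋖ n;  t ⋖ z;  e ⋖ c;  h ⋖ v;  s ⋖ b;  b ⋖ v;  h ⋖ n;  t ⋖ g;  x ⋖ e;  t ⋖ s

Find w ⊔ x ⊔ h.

Common upper bounds of {w, x, h}: f.
The least among these is f.

f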